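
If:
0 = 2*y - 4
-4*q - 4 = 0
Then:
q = -1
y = 2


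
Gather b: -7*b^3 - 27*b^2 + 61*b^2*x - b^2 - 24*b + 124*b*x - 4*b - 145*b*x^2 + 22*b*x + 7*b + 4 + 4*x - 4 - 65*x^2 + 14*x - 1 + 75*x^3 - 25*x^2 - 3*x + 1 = -7*b^3 + b^2*(61*x - 28) + b*(-145*x^2 + 146*x - 21) + 75*x^3 - 90*x^2 + 15*x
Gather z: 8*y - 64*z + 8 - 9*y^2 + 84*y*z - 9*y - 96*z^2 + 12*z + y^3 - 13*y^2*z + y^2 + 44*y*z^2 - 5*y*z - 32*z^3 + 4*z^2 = y^3 - 8*y^2 - y - 32*z^3 + z^2*(44*y - 92) + z*(-13*y^2 + 79*y - 52) + 8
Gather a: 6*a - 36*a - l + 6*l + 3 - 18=-30*a + 5*l - 15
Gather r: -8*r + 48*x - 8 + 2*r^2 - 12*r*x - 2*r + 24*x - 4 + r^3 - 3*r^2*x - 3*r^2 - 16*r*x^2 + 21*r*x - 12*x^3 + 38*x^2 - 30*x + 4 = r^3 + r^2*(-3*x - 1) + r*(-16*x^2 + 9*x - 10) - 12*x^3 + 38*x^2 + 42*x - 8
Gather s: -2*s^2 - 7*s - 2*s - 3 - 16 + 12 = -2*s^2 - 9*s - 7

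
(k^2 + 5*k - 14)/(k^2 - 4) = (k + 7)/(k + 2)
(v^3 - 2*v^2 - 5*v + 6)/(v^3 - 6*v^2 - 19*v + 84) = (v^2 + v - 2)/(v^2 - 3*v - 28)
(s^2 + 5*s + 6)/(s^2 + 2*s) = (s + 3)/s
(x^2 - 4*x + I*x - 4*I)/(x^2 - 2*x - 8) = (x + I)/(x + 2)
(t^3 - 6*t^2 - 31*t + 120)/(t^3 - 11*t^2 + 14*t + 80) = (t^2 + 2*t - 15)/(t^2 - 3*t - 10)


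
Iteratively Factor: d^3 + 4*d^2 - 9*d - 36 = (d - 3)*(d^2 + 7*d + 12) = (d - 3)*(d + 3)*(d + 4)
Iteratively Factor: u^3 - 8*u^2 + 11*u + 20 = (u - 5)*(u^2 - 3*u - 4) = (u - 5)*(u + 1)*(u - 4)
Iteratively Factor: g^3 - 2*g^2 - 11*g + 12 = (g - 4)*(g^2 + 2*g - 3) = (g - 4)*(g - 1)*(g + 3)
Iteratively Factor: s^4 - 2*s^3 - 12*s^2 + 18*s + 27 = (s + 1)*(s^3 - 3*s^2 - 9*s + 27) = (s - 3)*(s + 1)*(s^2 - 9) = (s - 3)^2*(s + 1)*(s + 3)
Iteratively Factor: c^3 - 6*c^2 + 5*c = (c)*(c^2 - 6*c + 5) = c*(c - 5)*(c - 1)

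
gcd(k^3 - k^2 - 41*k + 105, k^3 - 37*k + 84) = k^2 + 4*k - 21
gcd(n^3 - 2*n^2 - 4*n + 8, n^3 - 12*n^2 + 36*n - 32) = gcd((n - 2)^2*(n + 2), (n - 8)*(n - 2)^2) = n^2 - 4*n + 4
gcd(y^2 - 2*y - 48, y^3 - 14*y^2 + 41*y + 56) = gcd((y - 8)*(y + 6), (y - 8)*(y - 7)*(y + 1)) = y - 8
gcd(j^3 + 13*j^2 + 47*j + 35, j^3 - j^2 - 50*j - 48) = j + 1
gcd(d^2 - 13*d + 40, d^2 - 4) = 1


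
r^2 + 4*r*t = r*(r + 4*t)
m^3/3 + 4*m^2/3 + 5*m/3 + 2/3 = (m/3 + 1/3)*(m + 1)*(m + 2)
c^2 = c^2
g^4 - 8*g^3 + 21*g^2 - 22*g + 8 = (g - 4)*(g - 2)*(g - 1)^2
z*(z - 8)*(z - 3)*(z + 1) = z^4 - 10*z^3 + 13*z^2 + 24*z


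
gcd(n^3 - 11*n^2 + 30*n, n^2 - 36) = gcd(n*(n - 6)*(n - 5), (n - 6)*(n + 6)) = n - 6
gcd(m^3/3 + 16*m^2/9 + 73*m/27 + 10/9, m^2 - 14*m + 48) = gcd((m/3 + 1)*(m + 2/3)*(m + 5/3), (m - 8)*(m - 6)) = 1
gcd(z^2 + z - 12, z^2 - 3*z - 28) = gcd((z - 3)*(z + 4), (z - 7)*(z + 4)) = z + 4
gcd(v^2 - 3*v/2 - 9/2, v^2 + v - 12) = v - 3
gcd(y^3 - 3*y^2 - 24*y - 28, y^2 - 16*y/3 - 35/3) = y - 7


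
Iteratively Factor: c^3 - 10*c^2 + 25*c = (c - 5)*(c^2 - 5*c) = (c - 5)^2*(c)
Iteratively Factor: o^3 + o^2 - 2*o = (o - 1)*(o^2 + 2*o) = o*(o - 1)*(o + 2)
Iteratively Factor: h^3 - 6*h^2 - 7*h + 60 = (h - 4)*(h^2 - 2*h - 15) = (h - 5)*(h - 4)*(h + 3)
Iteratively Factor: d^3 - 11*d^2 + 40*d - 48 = (d - 4)*(d^2 - 7*d + 12) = (d - 4)*(d - 3)*(d - 4)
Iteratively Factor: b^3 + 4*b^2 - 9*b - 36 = (b + 4)*(b^2 - 9) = (b - 3)*(b + 4)*(b + 3)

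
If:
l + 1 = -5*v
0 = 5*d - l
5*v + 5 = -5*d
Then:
No Solution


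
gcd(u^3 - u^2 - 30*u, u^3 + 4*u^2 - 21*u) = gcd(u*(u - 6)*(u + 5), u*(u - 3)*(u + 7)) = u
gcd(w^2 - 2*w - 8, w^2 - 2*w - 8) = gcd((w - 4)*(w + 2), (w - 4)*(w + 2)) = w^2 - 2*w - 8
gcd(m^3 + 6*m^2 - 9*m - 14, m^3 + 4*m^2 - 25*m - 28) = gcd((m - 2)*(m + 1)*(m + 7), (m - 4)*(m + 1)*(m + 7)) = m^2 + 8*m + 7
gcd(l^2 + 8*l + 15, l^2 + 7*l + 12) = l + 3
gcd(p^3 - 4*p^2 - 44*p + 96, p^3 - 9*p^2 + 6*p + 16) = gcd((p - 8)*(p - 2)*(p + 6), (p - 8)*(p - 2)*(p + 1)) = p^2 - 10*p + 16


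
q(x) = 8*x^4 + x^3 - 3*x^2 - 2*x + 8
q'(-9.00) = -23033.00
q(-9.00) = 51542.00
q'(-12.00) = -54794.00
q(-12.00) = 163760.00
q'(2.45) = 471.90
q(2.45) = 288.04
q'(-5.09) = -4113.65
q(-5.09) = 5178.42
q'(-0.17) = -1.05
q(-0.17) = 8.26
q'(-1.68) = -135.19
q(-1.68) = 61.88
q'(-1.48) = -90.29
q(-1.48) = 39.53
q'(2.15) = 317.00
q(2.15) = 170.71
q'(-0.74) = -8.88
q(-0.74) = 9.83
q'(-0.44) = -1.51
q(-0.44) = 8.51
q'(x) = 32*x^3 + 3*x^2 - 6*x - 2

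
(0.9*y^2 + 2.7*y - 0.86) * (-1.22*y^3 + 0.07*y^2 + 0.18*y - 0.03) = -1.098*y^5 - 3.231*y^4 + 1.4002*y^3 + 0.3988*y^2 - 0.2358*y + 0.0258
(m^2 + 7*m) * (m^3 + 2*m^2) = m^5 + 9*m^4 + 14*m^3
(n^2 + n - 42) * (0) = 0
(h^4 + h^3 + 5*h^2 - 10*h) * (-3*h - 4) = -3*h^5 - 7*h^4 - 19*h^3 + 10*h^2 + 40*h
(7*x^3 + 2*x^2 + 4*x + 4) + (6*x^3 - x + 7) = 13*x^3 + 2*x^2 + 3*x + 11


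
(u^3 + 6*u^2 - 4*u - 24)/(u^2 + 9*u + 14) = (u^2 + 4*u - 12)/(u + 7)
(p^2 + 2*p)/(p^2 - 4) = p/(p - 2)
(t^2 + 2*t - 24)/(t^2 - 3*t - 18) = (-t^2 - 2*t + 24)/(-t^2 + 3*t + 18)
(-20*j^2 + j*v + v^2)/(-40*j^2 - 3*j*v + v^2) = (-4*j + v)/(-8*j + v)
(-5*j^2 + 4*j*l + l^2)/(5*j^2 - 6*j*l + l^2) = (-5*j - l)/(5*j - l)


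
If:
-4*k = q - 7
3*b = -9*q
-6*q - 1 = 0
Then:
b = 1/2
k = 43/24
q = -1/6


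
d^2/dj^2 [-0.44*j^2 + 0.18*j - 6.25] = -0.880000000000000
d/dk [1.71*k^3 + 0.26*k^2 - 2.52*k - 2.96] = 5.13*k^2 + 0.52*k - 2.52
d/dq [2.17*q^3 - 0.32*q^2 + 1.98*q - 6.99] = 6.51*q^2 - 0.64*q + 1.98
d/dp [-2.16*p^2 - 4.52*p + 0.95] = -4.32*p - 4.52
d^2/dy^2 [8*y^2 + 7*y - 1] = 16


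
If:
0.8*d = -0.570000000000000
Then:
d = -0.71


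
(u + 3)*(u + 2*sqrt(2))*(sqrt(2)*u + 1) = sqrt(2)*u^3 + 3*sqrt(2)*u^2 + 5*u^2 + 2*sqrt(2)*u + 15*u + 6*sqrt(2)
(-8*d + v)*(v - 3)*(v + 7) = -8*d*v^2 - 32*d*v + 168*d + v^3 + 4*v^2 - 21*v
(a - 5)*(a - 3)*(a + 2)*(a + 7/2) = a^4 - 5*a^3/2 - 22*a^2 + 53*a/2 + 105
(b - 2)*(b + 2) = b^2 - 4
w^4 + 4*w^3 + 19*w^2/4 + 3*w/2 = w*(w + 1/2)*(w + 3/2)*(w + 2)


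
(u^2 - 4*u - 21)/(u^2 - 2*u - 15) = (u - 7)/(u - 5)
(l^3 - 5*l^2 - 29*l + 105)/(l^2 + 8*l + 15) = (l^2 - 10*l + 21)/(l + 3)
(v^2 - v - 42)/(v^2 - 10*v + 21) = (v + 6)/(v - 3)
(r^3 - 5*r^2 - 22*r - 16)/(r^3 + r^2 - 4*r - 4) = (r - 8)/(r - 2)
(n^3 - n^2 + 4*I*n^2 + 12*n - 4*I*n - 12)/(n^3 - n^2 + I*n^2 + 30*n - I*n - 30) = (n - 2*I)/(n - 5*I)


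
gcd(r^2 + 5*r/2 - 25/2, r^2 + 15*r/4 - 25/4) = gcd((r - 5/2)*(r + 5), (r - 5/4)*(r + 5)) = r + 5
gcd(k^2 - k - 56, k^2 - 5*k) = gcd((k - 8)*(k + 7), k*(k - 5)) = 1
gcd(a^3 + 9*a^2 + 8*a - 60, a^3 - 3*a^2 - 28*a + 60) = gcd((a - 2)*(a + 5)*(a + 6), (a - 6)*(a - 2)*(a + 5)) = a^2 + 3*a - 10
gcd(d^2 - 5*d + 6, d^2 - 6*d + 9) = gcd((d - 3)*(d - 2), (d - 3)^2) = d - 3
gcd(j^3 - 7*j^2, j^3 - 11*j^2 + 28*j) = j^2 - 7*j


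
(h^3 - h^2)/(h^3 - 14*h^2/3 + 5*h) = 3*h*(h - 1)/(3*h^2 - 14*h + 15)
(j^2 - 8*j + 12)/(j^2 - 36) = (j - 2)/(j + 6)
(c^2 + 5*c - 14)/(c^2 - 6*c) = (c^2 + 5*c - 14)/(c*(c - 6))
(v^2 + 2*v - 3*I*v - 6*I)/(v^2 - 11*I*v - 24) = (v + 2)/(v - 8*I)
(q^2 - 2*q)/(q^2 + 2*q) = (q - 2)/(q + 2)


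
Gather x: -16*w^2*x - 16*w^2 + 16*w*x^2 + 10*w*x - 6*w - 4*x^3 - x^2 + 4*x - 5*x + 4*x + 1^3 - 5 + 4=-16*w^2 - 6*w - 4*x^3 + x^2*(16*w - 1) + x*(-16*w^2 + 10*w + 3)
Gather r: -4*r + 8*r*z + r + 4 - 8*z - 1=r*(8*z - 3) - 8*z + 3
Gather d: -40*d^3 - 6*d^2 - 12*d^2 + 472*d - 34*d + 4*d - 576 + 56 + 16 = -40*d^3 - 18*d^2 + 442*d - 504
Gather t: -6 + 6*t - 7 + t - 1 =7*t - 14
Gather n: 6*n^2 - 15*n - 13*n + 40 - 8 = 6*n^2 - 28*n + 32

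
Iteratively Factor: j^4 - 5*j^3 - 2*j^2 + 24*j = (j + 2)*(j^3 - 7*j^2 + 12*j) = j*(j + 2)*(j^2 - 7*j + 12) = j*(j - 3)*(j + 2)*(j - 4)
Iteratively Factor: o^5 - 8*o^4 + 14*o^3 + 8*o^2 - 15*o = (o + 1)*(o^4 - 9*o^3 + 23*o^2 - 15*o) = (o - 1)*(o + 1)*(o^3 - 8*o^2 + 15*o) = o*(o - 1)*(o + 1)*(o^2 - 8*o + 15) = o*(o - 5)*(o - 1)*(o + 1)*(o - 3)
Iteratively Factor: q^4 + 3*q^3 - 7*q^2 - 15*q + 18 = (q + 3)*(q^3 - 7*q + 6) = (q + 3)^2*(q^2 - 3*q + 2) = (q - 2)*(q + 3)^2*(q - 1)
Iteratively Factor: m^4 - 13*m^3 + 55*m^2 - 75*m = (m)*(m^3 - 13*m^2 + 55*m - 75) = m*(m - 5)*(m^2 - 8*m + 15) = m*(m - 5)^2*(m - 3)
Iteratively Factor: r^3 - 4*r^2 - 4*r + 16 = (r + 2)*(r^2 - 6*r + 8) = (r - 2)*(r + 2)*(r - 4)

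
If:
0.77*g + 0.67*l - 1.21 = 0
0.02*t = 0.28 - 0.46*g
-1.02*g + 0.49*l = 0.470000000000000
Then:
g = 0.26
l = 1.50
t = 7.97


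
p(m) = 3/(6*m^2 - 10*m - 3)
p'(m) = 3*(10 - 12*m)/(6*m^2 - 10*m - 3)^2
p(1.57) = -0.77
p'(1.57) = -1.73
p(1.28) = -0.50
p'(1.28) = -0.45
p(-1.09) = 0.20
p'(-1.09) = 0.31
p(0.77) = -0.42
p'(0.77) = 0.04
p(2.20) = 0.74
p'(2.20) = -3.01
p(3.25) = 0.11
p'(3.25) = -0.11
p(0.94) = -0.42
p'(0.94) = -0.08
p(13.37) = 0.00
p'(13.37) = -0.00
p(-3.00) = 0.04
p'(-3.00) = 0.02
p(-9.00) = 0.01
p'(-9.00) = 0.00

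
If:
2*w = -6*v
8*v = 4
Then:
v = 1/2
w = -3/2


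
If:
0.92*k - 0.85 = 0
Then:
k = 0.92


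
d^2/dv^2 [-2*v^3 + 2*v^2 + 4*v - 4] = 4 - 12*v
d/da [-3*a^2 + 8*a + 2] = 8 - 6*a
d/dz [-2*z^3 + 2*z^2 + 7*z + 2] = -6*z^2 + 4*z + 7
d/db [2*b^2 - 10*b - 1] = 4*b - 10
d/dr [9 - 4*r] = -4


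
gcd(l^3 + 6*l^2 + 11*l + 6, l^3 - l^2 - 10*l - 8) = l^2 + 3*l + 2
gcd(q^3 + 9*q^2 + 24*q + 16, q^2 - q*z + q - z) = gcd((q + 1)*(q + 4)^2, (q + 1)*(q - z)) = q + 1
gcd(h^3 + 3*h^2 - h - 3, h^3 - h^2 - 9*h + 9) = h^2 + 2*h - 3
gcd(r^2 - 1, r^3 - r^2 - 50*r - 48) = r + 1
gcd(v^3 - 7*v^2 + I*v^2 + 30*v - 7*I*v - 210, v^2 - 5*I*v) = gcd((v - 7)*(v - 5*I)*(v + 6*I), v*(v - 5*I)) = v - 5*I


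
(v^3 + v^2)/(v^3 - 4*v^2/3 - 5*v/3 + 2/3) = 3*v^2/(3*v^2 - 7*v + 2)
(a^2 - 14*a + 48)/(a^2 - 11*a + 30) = (a - 8)/(a - 5)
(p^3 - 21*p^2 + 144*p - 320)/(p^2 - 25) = (p^2 - 16*p + 64)/(p + 5)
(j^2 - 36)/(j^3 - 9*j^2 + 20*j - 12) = (j + 6)/(j^2 - 3*j + 2)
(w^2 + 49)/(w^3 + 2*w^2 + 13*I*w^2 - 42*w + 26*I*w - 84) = (w - 7*I)/(w^2 + w*(2 + 6*I) + 12*I)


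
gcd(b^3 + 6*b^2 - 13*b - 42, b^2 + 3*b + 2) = b + 2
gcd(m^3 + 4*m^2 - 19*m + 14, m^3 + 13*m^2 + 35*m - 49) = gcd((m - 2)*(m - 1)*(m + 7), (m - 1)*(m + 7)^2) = m^2 + 6*m - 7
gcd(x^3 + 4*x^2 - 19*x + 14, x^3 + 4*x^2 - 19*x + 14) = x^3 + 4*x^2 - 19*x + 14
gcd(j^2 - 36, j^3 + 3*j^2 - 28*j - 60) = j + 6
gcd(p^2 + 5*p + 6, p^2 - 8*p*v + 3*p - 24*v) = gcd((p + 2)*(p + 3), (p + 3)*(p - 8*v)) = p + 3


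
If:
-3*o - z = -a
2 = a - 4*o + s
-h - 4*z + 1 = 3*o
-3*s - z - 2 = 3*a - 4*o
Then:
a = 5*z/8 - 3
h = 4 - 29*z/8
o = -z/8 - 1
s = 1 - 9*z/8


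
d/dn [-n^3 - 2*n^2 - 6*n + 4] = -3*n^2 - 4*n - 6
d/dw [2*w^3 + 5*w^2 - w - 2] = 6*w^2 + 10*w - 1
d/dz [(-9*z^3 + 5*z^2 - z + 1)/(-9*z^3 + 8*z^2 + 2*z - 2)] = 9*z*(-3*z^3 - 6*z^2 + 11*z - 4)/(81*z^6 - 144*z^5 + 28*z^4 + 68*z^3 - 28*z^2 - 8*z + 4)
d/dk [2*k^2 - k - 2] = 4*k - 1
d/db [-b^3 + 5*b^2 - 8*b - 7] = -3*b^2 + 10*b - 8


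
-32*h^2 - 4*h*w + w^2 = (-8*h + w)*(4*h + w)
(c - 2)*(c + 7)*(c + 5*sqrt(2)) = c^3 + 5*c^2 + 5*sqrt(2)*c^2 - 14*c + 25*sqrt(2)*c - 70*sqrt(2)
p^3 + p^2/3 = p^2*(p + 1/3)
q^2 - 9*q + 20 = (q - 5)*(q - 4)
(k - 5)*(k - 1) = k^2 - 6*k + 5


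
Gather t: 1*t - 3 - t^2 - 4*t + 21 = -t^2 - 3*t + 18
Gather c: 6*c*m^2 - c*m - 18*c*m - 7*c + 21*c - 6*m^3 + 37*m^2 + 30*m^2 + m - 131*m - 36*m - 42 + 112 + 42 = c*(6*m^2 - 19*m + 14) - 6*m^3 + 67*m^2 - 166*m + 112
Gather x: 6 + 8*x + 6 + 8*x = 16*x + 12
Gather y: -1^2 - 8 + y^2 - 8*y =y^2 - 8*y - 9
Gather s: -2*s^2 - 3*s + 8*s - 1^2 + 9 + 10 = -2*s^2 + 5*s + 18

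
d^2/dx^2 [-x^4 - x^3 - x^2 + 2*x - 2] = -12*x^2 - 6*x - 2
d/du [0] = 0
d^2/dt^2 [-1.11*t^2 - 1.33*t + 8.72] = -2.22000000000000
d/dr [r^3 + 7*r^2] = r*(3*r + 14)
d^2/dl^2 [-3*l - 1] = 0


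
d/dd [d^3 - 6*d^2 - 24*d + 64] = 3*d^2 - 12*d - 24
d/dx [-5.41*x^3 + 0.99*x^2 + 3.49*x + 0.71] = -16.23*x^2 + 1.98*x + 3.49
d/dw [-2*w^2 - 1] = -4*w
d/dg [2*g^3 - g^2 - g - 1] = 6*g^2 - 2*g - 1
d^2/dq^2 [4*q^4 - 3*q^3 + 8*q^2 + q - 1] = 48*q^2 - 18*q + 16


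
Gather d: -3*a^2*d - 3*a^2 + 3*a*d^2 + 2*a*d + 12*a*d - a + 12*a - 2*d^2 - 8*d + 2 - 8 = -3*a^2 + 11*a + d^2*(3*a - 2) + d*(-3*a^2 + 14*a - 8) - 6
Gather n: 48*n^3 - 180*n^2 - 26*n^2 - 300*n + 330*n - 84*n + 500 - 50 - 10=48*n^3 - 206*n^2 - 54*n + 440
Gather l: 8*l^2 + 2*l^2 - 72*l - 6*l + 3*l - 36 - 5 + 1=10*l^2 - 75*l - 40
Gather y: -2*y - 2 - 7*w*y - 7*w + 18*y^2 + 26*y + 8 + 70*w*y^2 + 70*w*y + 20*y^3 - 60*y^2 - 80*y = -7*w + 20*y^3 + y^2*(70*w - 42) + y*(63*w - 56) + 6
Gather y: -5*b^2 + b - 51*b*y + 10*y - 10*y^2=-5*b^2 + b - 10*y^2 + y*(10 - 51*b)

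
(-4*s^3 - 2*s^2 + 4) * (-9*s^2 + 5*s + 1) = 36*s^5 - 2*s^4 - 14*s^3 - 38*s^2 + 20*s + 4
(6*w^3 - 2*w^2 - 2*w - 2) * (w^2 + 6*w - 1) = 6*w^5 + 34*w^4 - 20*w^3 - 12*w^2 - 10*w + 2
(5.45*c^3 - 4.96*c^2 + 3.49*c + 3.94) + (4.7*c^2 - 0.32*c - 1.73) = 5.45*c^3 - 0.26*c^2 + 3.17*c + 2.21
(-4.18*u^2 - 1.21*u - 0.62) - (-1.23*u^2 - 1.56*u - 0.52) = -2.95*u^2 + 0.35*u - 0.1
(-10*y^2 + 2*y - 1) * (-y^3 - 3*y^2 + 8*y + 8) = 10*y^5 + 28*y^4 - 85*y^3 - 61*y^2 + 8*y - 8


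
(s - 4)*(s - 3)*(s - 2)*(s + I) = s^4 - 9*s^3 + I*s^3 + 26*s^2 - 9*I*s^2 - 24*s + 26*I*s - 24*I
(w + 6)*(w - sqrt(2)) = w^2 - sqrt(2)*w + 6*w - 6*sqrt(2)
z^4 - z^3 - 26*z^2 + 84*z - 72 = (z - 3)*(z - 2)^2*(z + 6)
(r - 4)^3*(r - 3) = r^4 - 15*r^3 + 84*r^2 - 208*r + 192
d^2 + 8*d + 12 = (d + 2)*(d + 6)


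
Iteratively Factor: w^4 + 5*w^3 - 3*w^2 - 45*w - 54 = (w - 3)*(w^3 + 8*w^2 + 21*w + 18) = (w - 3)*(w + 3)*(w^2 + 5*w + 6) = (w - 3)*(w + 3)^2*(w + 2)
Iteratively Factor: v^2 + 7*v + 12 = (v + 4)*(v + 3)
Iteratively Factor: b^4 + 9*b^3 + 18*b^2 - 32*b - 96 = (b - 2)*(b^3 + 11*b^2 + 40*b + 48) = (b - 2)*(b + 4)*(b^2 + 7*b + 12) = (b - 2)*(b + 3)*(b + 4)*(b + 4)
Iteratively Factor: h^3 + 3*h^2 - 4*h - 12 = (h - 2)*(h^2 + 5*h + 6) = (h - 2)*(h + 2)*(h + 3)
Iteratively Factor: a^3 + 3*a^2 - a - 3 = (a + 1)*(a^2 + 2*a - 3) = (a + 1)*(a + 3)*(a - 1)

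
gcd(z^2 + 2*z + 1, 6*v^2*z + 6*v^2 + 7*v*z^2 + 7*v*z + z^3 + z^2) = z + 1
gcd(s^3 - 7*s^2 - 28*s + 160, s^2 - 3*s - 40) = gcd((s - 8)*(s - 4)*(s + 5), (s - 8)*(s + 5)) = s^2 - 3*s - 40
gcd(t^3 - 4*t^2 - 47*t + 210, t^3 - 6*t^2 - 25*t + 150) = t^2 - 11*t + 30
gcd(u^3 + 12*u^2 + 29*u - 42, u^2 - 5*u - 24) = 1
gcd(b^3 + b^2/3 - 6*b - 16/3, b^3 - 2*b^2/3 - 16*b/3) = b^2 - 2*b/3 - 16/3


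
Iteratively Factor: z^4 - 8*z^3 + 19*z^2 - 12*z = (z - 3)*(z^3 - 5*z^2 + 4*z) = z*(z - 3)*(z^2 - 5*z + 4) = z*(z - 4)*(z - 3)*(z - 1)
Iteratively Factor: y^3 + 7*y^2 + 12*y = (y + 4)*(y^2 + 3*y) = (y + 3)*(y + 4)*(y)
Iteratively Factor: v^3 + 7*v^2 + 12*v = (v + 3)*(v^2 + 4*v) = v*(v + 3)*(v + 4)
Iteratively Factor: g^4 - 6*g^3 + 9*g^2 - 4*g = (g)*(g^3 - 6*g^2 + 9*g - 4) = g*(g - 4)*(g^2 - 2*g + 1) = g*(g - 4)*(g - 1)*(g - 1)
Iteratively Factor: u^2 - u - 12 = (u + 3)*(u - 4)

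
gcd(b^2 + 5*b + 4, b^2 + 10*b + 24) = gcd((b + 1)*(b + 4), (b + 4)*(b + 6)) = b + 4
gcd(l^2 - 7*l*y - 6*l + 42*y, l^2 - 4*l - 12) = l - 6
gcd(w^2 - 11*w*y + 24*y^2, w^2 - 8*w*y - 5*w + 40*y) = -w + 8*y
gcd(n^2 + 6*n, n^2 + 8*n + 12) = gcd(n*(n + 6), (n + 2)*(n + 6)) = n + 6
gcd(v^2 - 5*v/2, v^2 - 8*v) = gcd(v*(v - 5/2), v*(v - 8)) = v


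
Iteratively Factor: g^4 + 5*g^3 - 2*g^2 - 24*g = (g + 4)*(g^3 + g^2 - 6*g) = (g + 3)*(g + 4)*(g^2 - 2*g) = (g - 2)*(g + 3)*(g + 4)*(g)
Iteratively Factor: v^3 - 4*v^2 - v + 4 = (v - 4)*(v^2 - 1) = (v - 4)*(v + 1)*(v - 1)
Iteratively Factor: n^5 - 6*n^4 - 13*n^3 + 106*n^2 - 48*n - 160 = (n - 5)*(n^4 - n^3 - 18*n^2 + 16*n + 32) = (n - 5)*(n - 2)*(n^3 + n^2 - 16*n - 16) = (n - 5)*(n - 2)*(n + 4)*(n^2 - 3*n - 4) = (n - 5)*(n - 4)*(n - 2)*(n + 4)*(n + 1)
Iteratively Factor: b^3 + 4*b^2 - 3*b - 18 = (b + 3)*(b^2 + b - 6) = (b + 3)^2*(b - 2)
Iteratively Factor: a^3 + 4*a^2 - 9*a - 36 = (a - 3)*(a^2 + 7*a + 12) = (a - 3)*(a + 3)*(a + 4)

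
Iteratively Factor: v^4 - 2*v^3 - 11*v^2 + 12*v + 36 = (v - 3)*(v^3 + v^2 - 8*v - 12) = (v - 3)^2*(v^2 + 4*v + 4) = (v - 3)^2*(v + 2)*(v + 2)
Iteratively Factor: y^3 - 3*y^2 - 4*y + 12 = (y - 3)*(y^2 - 4) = (y - 3)*(y - 2)*(y + 2)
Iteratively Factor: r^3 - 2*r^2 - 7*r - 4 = (r + 1)*(r^2 - 3*r - 4) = (r - 4)*(r + 1)*(r + 1)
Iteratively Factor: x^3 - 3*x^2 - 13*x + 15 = (x - 5)*(x^2 + 2*x - 3) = (x - 5)*(x + 3)*(x - 1)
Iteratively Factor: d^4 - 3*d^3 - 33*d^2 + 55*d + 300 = (d + 4)*(d^3 - 7*d^2 - 5*d + 75) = (d - 5)*(d + 4)*(d^2 - 2*d - 15) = (d - 5)^2*(d + 4)*(d + 3)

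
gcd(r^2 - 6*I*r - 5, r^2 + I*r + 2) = r - I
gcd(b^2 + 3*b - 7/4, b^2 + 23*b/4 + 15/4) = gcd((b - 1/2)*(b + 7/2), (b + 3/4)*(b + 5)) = 1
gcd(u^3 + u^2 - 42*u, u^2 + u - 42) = u^2 + u - 42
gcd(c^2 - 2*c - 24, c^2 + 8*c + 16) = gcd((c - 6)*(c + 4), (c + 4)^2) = c + 4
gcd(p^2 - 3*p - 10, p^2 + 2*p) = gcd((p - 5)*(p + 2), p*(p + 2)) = p + 2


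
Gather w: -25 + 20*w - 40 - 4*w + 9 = 16*w - 56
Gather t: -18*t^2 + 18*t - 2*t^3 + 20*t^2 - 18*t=-2*t^3 + 2*t^2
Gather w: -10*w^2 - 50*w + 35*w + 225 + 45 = -10*w^2 - 15*w + 270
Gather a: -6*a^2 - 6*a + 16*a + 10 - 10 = -6*a^2 + 10*a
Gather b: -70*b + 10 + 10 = 20 - 70*b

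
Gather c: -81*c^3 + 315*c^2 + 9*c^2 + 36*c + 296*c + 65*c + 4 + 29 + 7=-81*c^3 + 324*c^2 + 397*c + 40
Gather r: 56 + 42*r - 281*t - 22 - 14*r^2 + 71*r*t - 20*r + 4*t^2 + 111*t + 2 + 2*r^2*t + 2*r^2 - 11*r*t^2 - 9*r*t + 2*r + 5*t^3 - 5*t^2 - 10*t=r^2*(2*t - 12) + r*(-11*t^2 + 62*t + 24) + 5*t^3 - t^2 - 180*t + 36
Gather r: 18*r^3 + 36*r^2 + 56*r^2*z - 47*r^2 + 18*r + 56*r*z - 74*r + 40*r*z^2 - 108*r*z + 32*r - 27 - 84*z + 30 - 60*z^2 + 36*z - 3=18*r^3 + r^2*(56*z - 11) + r*(40*z^2 - 52*z - 24) - 60*z^2 - 48*z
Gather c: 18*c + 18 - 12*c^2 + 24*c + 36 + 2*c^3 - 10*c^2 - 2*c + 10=2*c^3 - 22*c^2 + 40*c + 64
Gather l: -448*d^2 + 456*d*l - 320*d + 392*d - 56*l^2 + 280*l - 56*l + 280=-448*d^2 + 72*d - 56*l^2 + l*(456*d + 224) + 280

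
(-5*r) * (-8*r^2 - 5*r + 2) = 40*r^3 + 25*r^2 - 10*r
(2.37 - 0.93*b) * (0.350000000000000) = 0.8295 - 0.3255*b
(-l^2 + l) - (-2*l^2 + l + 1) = l^2 - 1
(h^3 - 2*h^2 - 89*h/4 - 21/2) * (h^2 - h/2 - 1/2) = h^5 - 5*h^4/2 - 87*h^3/4 + 13*h^2/8 + 131*h/8 + 21/4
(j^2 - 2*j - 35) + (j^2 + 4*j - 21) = 2*j^2 + 2*j - 56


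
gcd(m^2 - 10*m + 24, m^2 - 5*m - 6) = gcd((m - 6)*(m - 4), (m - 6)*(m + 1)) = m - 6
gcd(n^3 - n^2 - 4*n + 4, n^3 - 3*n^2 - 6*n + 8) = n^2 + n - 2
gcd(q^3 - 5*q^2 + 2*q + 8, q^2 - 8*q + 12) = q - 2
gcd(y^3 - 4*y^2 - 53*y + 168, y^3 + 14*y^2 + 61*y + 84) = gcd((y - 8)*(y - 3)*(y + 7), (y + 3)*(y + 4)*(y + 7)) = y + 7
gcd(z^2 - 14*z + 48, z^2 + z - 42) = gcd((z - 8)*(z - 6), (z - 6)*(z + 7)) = z - 6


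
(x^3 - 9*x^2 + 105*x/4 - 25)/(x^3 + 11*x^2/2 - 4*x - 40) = (x^2 - 13*x/2 + 10)/(x^2 + 8*x + 16)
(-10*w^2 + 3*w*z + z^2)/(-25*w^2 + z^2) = (-2*w + z)/(-5*w + z)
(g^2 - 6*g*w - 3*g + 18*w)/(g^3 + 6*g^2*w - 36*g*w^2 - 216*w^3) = (g - 3)/(g^2 + 12*g*w + 36*w^2)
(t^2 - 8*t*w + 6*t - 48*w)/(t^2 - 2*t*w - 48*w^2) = (t + 6)/(t + 6*w)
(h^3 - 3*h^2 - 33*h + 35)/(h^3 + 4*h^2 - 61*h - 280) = (h^2 - 8*h + 7)/(h^2 - h - 56)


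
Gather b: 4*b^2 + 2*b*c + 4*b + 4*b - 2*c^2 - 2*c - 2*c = 4*b^2 + b*(2*c + 8) - 2*c^2 - 4*c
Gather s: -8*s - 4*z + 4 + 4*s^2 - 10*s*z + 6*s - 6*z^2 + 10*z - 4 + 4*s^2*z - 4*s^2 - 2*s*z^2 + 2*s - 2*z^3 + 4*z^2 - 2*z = 4*s^2*z + s*(-2*z^2 - 10*z) - 2*z^3 - 2*z^2 + 4*z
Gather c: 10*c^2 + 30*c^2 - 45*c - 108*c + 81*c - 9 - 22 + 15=40*c^2 - 72*c - 16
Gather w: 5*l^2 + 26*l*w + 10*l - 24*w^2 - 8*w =5*l^2 + 10*l - 24*w^2 + w*(26*l - 8)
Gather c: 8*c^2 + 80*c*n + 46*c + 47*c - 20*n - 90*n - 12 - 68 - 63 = 8*c^2 + c*(80*n + 93) - 110*n - 143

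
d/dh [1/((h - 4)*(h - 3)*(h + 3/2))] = 2*(-6*h^2 + 22*h - 3)/(4*h^6 - 44*h^5 + 133*h^4 + 78*h^3 - 783*h^2 + 216*h + 1296)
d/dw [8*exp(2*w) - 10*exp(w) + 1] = (16*exp(w) - 10)*exp(w)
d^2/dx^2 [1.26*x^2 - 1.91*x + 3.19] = 2.52000000000000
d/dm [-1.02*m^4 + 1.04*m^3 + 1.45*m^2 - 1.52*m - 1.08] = -4.08*m^3 + 3.12*m^2 + 2.9*m - 1.52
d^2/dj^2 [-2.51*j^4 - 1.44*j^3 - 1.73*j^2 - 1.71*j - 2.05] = -30.12*j^2 - 8.64*j - 3.46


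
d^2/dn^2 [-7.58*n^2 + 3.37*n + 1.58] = -15.1600000000000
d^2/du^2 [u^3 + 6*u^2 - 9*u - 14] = 6*u + 12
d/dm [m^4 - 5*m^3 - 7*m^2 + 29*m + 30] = 4*m^3 - 15*m^2 - 14*m + 29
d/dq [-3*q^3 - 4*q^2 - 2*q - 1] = -9*q^2 - 8*q - 2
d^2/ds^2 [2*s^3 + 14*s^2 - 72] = 12*s + 28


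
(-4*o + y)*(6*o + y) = -24*o^2 + 2*o*y + y^2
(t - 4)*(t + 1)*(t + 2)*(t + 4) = t^4 + 3*t^3 - 14*t^2 - 48*t - 32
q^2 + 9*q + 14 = (q + 2)*(q + 7)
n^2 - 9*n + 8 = (n - 8)*(n - 1)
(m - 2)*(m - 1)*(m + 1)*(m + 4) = m^4 + 2*m^3 - 9*m^2 - 2*m + 8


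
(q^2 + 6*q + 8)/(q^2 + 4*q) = (q + 2)/q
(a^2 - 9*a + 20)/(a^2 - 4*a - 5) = (a - 4)/(a + 1)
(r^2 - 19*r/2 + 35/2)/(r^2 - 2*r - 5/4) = 2*(r - 7)/(2*r + 1)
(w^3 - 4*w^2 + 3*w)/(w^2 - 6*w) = (w^2 - 4*w + 3)/(w - 6)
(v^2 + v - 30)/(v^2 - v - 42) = (v - 5)/(v - 7)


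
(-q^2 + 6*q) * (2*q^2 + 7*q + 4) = -2*q^4 + 5*q^3 + 38*q^2 + 24*q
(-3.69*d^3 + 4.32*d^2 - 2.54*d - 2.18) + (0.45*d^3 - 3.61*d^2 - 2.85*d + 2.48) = -3.24*d^3 + 0.71*d^2 - 5.39*d + 0.3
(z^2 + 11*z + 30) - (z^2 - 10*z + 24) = 21*z + 6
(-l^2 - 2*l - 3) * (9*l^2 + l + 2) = -9*l^4 - 19*l^3 - 31*l^2 - 7*l - 6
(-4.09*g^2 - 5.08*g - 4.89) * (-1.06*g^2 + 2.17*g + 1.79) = 4.3354*g^4 - 3.4905*g^3 - 13.1613*g^2 - 19.7045*g - 8.7531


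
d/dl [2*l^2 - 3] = 4*l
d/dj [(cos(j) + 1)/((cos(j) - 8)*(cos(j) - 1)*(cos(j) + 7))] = (-5*cos(j) + cos(2*j) + cos(3*j) - 221)*sin(j)/(2*(cos(j) - 8)^2*(cos(j) - 1)^2*(cos(j) + 7)^2)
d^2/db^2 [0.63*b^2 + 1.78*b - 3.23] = 1.26000000000000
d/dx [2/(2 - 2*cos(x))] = -sin(x)/(cos(x) - 1)^2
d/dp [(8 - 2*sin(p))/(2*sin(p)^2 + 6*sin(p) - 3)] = 2*(2*sin(p)^2 - 16*sin(p) - 21)*cos(p)/(6*sin(p) - cos(2*p) - 2)^2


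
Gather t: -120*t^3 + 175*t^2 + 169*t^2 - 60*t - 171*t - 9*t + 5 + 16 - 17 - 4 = -120*t^3 + 344*t^2 - 240*t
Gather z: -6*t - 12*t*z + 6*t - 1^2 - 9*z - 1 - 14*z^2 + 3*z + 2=-14*z^2 + z*(-12*t - 6)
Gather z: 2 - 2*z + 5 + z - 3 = 4 - z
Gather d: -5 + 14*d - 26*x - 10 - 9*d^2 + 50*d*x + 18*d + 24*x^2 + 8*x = -9*d^2 + d*(50*x + 32) + 24*x^2 - 18*x - 15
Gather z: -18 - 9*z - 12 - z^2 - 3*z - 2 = -z^2 - 12*z - 32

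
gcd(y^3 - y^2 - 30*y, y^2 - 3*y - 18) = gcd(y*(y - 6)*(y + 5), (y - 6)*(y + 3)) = y - 6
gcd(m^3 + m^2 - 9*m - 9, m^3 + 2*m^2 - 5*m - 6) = m^2 + 4*m + 3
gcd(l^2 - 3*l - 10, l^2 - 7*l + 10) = l - 5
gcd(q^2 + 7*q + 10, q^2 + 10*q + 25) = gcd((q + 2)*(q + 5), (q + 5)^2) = q + 5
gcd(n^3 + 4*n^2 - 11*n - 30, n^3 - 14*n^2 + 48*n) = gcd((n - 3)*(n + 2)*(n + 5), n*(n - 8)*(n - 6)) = 1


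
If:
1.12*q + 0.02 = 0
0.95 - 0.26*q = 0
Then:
No Solution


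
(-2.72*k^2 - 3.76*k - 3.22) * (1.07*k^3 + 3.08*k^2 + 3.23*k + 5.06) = -2.9104*k^5 - 12.4008*k^4 - 23.8118*k^3 - 35.8256*k^2 - 29.4262*k - 16.2932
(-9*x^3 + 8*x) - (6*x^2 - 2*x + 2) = -9*x^3 - 6*x^2 + 10*x - 2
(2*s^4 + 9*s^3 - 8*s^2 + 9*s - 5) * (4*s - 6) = 8*s^5 + 24*s^4 - 86*s^3 + 84*s^2 - 74*s + 30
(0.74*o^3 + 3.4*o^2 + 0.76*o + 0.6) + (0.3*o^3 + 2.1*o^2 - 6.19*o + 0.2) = 1.04*o^3 + 5.5*o^2 - 5.43*o + 0.8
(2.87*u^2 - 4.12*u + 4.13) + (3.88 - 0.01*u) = 2.87*u^2 - 4.13*u + 8.01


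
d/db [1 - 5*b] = -5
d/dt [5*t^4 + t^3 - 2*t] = 20*t^3 + 3*t^2 - 2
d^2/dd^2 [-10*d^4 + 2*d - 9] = -120*d^2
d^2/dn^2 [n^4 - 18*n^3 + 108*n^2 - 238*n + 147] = 12*n^2 - 108*n + 216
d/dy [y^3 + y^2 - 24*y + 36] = 3*y^2 + 2*y - 24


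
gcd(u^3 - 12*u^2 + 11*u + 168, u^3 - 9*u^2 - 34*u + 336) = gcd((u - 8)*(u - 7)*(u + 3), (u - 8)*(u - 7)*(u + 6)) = u^2 - 15*u + 56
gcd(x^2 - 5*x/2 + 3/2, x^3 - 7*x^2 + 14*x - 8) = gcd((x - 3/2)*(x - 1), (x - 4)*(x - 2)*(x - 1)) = x - 1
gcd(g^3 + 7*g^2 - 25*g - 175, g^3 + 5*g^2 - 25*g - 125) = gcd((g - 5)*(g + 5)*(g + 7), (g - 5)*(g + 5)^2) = g^2 - 25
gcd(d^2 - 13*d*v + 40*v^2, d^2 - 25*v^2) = -d + 5*v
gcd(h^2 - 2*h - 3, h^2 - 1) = h + 1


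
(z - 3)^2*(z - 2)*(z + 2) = z^4 - 6*z^3 + 5*z^2 + 24*z - 36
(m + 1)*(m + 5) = m^2 + 6*m + 5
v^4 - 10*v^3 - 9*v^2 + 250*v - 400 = (v - 8)*(v - 5)*(v - 2)*(v + 5)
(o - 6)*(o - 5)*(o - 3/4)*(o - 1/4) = o^4 - 12*o^3 + 659*o^2/16 - 513*o/16 + 45/8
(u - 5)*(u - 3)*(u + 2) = u^3 - 6*u^2 - u + 30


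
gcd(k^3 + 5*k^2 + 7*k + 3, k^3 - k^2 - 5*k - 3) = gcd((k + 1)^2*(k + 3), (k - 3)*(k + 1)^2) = k^2 + 2*k + 1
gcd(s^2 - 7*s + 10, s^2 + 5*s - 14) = s - 2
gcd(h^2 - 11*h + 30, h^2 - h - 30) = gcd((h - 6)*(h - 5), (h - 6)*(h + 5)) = h - 6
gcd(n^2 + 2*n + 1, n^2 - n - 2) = n + 1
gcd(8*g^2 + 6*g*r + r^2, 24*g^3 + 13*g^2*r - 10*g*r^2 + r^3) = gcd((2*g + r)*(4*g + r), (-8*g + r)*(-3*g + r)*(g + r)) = 1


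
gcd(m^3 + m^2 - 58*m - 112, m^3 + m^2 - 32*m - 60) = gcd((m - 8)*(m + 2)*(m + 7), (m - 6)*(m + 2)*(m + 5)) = m + 2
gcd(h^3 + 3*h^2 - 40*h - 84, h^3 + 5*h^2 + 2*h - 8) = h + 2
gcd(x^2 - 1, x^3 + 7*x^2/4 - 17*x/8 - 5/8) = x - 1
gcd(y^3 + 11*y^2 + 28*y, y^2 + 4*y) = y^2 + 4*y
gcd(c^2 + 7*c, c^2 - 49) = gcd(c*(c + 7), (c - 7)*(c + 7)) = c + 7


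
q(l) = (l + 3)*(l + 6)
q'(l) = 2*l + 9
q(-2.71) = 0.95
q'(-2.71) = 3.58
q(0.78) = 25.63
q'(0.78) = 10.56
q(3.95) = 69.15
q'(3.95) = 16.90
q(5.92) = 106.33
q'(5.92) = 20.84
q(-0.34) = 15.06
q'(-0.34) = 8.32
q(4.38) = 76.60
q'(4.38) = 17.76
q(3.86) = 67.64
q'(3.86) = 16.72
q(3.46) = 61.11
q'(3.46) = 15.92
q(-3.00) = 0.00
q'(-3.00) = 3.00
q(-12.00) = 54.00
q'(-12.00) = -15.00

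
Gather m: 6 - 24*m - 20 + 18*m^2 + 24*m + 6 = 18*m^2 - 8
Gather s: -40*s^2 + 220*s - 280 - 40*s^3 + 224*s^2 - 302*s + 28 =-40*s^3 + 184*s^2 - 82*s - 252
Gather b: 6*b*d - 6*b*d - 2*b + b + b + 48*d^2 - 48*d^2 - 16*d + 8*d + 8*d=0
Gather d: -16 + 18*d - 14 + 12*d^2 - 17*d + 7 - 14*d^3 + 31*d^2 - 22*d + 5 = -14*d^3 + 43*d^2 - 21*d - 18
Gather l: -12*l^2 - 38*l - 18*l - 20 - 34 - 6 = -12*l^2 - 56*l - 60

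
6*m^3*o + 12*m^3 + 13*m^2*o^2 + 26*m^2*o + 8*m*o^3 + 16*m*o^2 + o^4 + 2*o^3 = (m + o)^2*(6*m + o)*(o + 2)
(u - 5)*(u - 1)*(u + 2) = u^3 - 4*u^2 - 7*u + 10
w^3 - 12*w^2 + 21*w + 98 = (w - 7)^2*(w + 2)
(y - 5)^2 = y^2 - 10*y + 25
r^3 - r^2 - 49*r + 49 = (r - 7)*(r - 1)*(r + 7)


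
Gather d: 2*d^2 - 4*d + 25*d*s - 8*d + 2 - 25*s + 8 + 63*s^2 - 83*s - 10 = 2*d^2 + d*(25*s - 12) + 63*s^2 - 108*s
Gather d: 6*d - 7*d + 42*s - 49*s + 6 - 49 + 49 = -d - 7*s + 6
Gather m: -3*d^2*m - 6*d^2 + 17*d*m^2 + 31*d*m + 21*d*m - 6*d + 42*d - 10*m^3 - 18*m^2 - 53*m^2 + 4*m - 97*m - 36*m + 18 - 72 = -6*d^2 + 36*d - 10*m^3 + m^2*(17*d - 71) + m*(-3*d^2 + 52*d - 129) - 54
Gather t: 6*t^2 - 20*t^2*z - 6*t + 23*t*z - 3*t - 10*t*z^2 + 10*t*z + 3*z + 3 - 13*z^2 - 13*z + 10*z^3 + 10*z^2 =t^2*(6 - 20*z) + t*(-10*z^2 + 33*z - 9) + 10*z^3 - 3*z^2 - 10*z + 3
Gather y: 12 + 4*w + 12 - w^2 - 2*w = -w^2 + 2*w + 24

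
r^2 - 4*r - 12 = (r - 6)*(r + 2)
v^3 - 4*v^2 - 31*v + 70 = (v - 7)*(v - 2)*(v + 5)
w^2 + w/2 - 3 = (w - 3/2)*(w + 2)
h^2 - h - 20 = (h - 5)*(h + 4)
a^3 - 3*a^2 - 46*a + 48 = (a - 8)*(a - 1)*(a + 6)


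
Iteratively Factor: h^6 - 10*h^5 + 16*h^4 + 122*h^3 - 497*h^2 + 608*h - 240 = (h + 4)*(h^5 - 14*h^4 + 72*h^3 - 166*h^2 + 167*h - 60) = (h - 1)*(h + 4)*(h^4 - 13*h^3 + 59*h^2 - 107*h + 60) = (h - 5)*(h - 1)*(h + 4)*(h^3 - 8*h^2 + 19*h - 12) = (h - 5)*(h - 1)^2*(h + 4)*(h^2 - 7*h + 12) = (h - 5)*(h - 4)*(h - 1)^2*(h + 4)*(h - 3)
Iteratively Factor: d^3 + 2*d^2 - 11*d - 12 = (d + 1)*(d^2 + d - 12) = (d - 3)*(d + 1)*(d + 4)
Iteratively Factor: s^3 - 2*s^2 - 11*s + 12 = (s + 3)*(s^2 - 5*s + 4) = (s - 4)*(s + 3)*(s - 1)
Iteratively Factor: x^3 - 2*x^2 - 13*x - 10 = (x + 2)*(x^2 - 4*x - 5) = (x + 1)*(x + 2)*(x - 5)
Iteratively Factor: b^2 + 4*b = (b)*(b + 4)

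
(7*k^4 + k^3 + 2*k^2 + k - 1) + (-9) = 7*k^4 + k^3 + 2*k^2 + k - 10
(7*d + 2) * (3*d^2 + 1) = 21*d^3 + 6*d^2 + 7*d + 2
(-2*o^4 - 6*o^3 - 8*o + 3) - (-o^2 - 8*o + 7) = -2*o^4 - 6*o^3 + o^2 - 4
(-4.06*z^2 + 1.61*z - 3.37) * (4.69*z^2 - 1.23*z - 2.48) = -19.0414*z^4 + 12.5447*z^3 - 7.7168*z^2 + 0.1523*z + 8.3576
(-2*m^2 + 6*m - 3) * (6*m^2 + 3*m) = -12*m^4 + 30*m^3 - 9*m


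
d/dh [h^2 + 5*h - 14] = 2*h + 5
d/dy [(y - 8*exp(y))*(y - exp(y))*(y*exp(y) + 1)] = (1 - exp(y))*(y - 8*exp(y))*(y*exp(y) + 1) + (y + 1)*(y - 8*exp(y))*(y - exp(y))*exp(y) - (y - exp(y))*(y*exp(y) + 1)*(8*exp(y) - 1)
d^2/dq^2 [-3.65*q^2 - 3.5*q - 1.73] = -7.30000000000000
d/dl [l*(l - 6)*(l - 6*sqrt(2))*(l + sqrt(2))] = 4*l^3 - 15*sqrt(2)*l^2 - 18*l^2 - 24*l + 60*sqrt(2)*l + 72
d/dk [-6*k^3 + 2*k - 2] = 2 - 18*k^2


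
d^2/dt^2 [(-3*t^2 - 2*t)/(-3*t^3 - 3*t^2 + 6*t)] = 2*(t^3 + 2*t^2 + 8*t + 4)/(t^6 + 3*t^5 - 3*t^4 - 11*t^3 + 6*t^2 + 12*t - 8)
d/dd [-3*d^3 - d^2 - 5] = d*(-9*d - 2)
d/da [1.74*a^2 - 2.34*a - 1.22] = 3.48*a - 2.34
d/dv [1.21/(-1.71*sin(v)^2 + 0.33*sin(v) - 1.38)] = (4.1382*sin(v) - 0.3993)*cos(v)/(1.71*sin(v)^2 - 0.33*sin(v) + 1.38)^2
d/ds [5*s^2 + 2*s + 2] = 10*s + 2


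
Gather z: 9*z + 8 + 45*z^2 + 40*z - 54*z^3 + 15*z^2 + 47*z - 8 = -54*z^3 + 60*z^2 + 96*z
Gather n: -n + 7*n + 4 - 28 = 6*n - 24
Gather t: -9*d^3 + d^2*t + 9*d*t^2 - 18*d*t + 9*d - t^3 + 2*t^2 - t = -9*d^3 + 9*d - t^3 + t^2*(9*d + 2) + t*(d^2 - 18*d - 1)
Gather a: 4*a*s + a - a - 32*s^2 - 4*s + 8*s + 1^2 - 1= 4*a*s - 32*s^2 + 4*s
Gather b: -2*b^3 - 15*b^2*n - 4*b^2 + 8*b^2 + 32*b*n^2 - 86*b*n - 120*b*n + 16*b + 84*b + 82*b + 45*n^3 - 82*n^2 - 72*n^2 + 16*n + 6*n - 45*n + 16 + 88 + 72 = -2*b^3 + b^2*(4 - 15*n) + b*(32*n^2 - 206*n + 182) + 45*n^3 - 154*n^2 - 23*n + 176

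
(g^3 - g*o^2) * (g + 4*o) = g^4 + 4*g^3*o - g^2*o^2 - 4*g*o^3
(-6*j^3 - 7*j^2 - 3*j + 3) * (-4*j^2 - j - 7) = 24*j^5 + 34*j^4 + 61*j^3 + 40*j^2 + 18*j - 21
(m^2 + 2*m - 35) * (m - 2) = m^3 - 39*m + 70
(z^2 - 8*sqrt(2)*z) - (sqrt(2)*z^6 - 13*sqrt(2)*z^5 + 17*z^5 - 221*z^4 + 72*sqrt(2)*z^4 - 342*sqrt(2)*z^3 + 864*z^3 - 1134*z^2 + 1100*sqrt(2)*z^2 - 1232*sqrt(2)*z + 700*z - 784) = -sqrt(2)*z^6 - 17*z^5 + 13*sqrt(2)*z^5 - 72*sqrt(2)*z^4 + 221*z^4 - 864*z^3 + 342*sqrt(2)*z^3 - 1100*sqrt(2)*z^2 + 1135*z^2 - 700*z + 1224*sqrt(2)*z + 784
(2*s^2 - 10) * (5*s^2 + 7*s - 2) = 10*s^4 + 14*s^3 - 54*s^2 - 70*s + 20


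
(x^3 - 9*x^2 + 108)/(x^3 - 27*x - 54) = (x - 6)/(x + 3)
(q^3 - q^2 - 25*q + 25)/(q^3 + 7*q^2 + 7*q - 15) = (q - 5)/(q + 3)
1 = 1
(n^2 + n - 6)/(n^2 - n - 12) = (n - 2)/(n - 4)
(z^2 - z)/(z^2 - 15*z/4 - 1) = 4*z*(1 - z)/(-4*z^2 + 15*z + 4)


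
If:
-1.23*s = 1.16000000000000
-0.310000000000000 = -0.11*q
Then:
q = 2.82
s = -0.94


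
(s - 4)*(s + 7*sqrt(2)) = s^2 - 4*s + 7*sqrt(2)*s - 28*sqrt(2)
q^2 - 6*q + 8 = (q - 4)*(q - 2)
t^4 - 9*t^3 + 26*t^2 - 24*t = t*(t - 4)*(t - 3)*(t - 2)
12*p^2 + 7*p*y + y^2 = (3*p + y)*(4*p + y)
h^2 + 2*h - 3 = (h - 1)*(h + 3)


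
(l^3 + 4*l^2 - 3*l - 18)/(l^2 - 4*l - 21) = (l^2 + l - 6)/(l - 7)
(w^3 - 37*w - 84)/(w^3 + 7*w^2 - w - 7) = (w^3 - 37*w - 84)/(w^3 + 7*w^2 - w - 7)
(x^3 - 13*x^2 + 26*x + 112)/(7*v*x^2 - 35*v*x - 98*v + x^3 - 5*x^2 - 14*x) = (x - 8)/(7*v + x)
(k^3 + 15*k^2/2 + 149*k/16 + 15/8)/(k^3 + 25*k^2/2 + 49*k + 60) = (16*k^2 + 24*k + 5)/(8*(2*k^2 + 13*k + 20))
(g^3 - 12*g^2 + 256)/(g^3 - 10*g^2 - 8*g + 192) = (g - 8)/(g - 6)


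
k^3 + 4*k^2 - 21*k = k*(k - 3)*(k + 7)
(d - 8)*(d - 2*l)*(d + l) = d^3 - d^2*l - 8*d^2 - 2*d*l^2 + 8*d*l + 16*l^2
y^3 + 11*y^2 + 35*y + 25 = (y + 1)*(y + 5)^2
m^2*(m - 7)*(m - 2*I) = m^4 - 7*m^3 - 2*I*m^3 + 14*I*m^2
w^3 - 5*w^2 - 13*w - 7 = (w - 7)*(w + 1)^2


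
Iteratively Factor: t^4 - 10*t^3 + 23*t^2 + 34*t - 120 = (t - 4)*(t^3 - 6*t^2 - t + 30) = (t - 4)*(t + 2)*(t^2 - 8*t + 15) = (t - 4)*(t - 3)*(t + 2)*(t - 5)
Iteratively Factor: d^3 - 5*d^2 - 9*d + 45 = (d - 3)*(d^2 - 2*d - 15) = (d - 5)*(d - 3)*(d + 3)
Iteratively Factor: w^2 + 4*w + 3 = (w + 1)*(w + 3)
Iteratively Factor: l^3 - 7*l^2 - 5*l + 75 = (l + 3)*(l^2 - 10*l + 25) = (l - 5)*(l + 3)*(l - 5)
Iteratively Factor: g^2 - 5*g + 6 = (g - 3)*(g - 2)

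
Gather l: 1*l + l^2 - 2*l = l^2 - l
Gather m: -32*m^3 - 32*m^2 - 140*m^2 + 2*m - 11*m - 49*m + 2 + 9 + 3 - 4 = -32*m^3 - 172*m^2 - 58*m + 10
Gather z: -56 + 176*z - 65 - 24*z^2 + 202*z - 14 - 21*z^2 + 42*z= -45*z^2 + 420*z - 135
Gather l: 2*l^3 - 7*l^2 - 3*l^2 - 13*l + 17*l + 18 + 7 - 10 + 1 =2*l^3 - 10*l^2 + 4*l + 16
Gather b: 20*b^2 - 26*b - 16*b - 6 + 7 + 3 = 20*b^2 - 42*b + 4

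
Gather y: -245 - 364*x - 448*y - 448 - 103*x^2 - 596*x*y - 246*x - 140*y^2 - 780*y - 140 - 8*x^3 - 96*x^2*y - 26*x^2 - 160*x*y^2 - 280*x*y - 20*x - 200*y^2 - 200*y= -8*x^3 - 129*x^2 - 630*x + y^2*(-160*x - 340) + y*(-96*x^2 - 876*x - 1428) - 833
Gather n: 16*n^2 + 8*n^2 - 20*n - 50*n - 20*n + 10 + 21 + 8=24*n^2 - 90*n + 39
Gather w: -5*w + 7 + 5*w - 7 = 0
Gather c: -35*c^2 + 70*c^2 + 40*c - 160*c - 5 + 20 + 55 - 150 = 35*c^2 - 120*c - 80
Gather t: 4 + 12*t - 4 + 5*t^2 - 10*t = 5*t^2 + 2*t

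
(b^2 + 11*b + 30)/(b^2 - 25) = (b + 6)/(b - 5)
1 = 1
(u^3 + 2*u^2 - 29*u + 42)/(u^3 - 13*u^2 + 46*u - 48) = (u + 7)/(u - 8)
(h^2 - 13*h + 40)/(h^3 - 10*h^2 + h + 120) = 1/(h + 3)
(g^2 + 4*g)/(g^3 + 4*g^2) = 1/g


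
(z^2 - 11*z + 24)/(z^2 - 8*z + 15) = (z - 8)/(z - 5)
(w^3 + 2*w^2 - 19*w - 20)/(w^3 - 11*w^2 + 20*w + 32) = (w + 5)/(w - 8)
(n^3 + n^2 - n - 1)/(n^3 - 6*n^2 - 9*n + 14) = (n^2 + 2*n + 1)/(n^2 - 5*n - 14)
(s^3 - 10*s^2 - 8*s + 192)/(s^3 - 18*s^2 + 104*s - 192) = (s + 4)/(s - 4)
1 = 1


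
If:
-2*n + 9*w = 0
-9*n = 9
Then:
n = -1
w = -2/9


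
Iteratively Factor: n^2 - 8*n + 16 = (n - 4)*(n - 4)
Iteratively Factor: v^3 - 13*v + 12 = (v - 1)*(v^2 + v - 12) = (v - 1)*(v + 4)*(v - 3)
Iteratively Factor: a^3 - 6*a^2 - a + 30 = (a - 3)*(a^2 - 3*a - 10) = (a - 5)*(a - 3)*(a + 2)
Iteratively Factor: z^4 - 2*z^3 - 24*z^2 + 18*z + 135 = (z + 3)*(z^3 - 5*z^2 - 9*z + 45) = (z - 5)*(z + 3)*(z^2 - 9) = (z - 5)*(z - 3)*(z + 3)*(z + 3)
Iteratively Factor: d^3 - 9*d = (d)*(d^2 - 9) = d*(d + 3)*(d - 3)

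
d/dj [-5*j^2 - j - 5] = -10*j - 1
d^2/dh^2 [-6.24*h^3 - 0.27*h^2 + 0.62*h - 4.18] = -37.44*h - 0.54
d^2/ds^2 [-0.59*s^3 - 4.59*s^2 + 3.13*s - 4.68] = -3.54*s - 9.18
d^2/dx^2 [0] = 0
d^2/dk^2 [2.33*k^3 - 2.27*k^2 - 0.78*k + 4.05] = 13.98*k - 4.54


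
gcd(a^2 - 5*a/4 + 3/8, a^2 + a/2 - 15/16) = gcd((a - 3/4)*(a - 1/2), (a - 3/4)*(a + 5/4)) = a - 3/4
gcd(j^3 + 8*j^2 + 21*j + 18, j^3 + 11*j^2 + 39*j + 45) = j^2 + 6*j + 9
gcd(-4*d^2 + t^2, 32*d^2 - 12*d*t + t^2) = 1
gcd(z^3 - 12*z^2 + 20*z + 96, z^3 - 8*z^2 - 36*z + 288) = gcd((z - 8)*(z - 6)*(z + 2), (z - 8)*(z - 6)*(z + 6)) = z^2 - 14*z + 48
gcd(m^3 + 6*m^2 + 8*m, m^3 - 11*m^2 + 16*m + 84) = m + 2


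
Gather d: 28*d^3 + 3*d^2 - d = 28*d^3 + 3*d^2 - d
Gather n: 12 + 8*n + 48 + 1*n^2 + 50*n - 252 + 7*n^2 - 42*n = 8*n^2 + 16*n - 192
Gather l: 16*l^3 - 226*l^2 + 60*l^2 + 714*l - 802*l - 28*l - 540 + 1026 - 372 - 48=16*l^3 - 166*l^2 - 116*l + 66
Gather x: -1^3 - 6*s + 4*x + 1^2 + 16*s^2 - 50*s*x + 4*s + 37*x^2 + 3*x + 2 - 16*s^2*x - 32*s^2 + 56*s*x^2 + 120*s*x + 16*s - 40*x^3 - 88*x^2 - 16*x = -16*s^2 + 14*s - 40*x^3 + x^2*(56*s - 51) + x*(-16*s^2 + 70*s - 9) + 2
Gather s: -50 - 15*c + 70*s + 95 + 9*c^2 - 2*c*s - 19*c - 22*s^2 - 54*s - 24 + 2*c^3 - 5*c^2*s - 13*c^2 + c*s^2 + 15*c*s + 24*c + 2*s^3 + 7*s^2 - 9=2*c^3 - 4*c^2 - 10*c + 2*s^3 + s^2*(c - 15) + s*(-5*c^2 + 13*c + 16) + 12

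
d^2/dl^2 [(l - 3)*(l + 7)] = 2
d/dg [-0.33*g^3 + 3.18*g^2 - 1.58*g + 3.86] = -0.99*g^2 + 6.36*g - 1.58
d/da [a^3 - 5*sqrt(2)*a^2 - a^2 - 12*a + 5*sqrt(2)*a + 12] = 3*a^2 - 10*sqrt(2)*a - 2*a - 12 + 5*sqrt(2)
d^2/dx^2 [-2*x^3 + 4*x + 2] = -12*x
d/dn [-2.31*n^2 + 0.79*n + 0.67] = 0.79 - 4.62*n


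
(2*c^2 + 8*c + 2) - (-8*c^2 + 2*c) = 10*c^2 + 6*c + 2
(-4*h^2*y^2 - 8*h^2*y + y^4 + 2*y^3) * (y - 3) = -4*h^2*y^3 + 4*h^2*y^2 + 24*h^2*y + y^5 - y^4 - 6*y^3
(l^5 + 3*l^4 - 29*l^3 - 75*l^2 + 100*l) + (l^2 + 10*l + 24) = l^5 + 3*l^4 - 29*l^3 - 74*l^2 + 110*l + 24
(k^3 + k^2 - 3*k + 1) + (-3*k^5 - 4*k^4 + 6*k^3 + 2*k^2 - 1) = -3*k^5 - 4*k^4 + 7*k^3 + 3*k^2 - 3*k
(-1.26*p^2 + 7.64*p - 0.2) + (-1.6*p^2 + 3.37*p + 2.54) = -2.86*p^2 + 11.01*p + 2.34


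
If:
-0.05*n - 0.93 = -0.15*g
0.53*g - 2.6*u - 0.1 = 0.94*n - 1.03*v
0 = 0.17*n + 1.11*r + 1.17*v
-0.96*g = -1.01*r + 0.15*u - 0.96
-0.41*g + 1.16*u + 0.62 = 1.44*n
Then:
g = 5.78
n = -1.25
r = 4.54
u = -0.04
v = -4.13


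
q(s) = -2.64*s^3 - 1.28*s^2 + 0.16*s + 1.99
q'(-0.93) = -4.31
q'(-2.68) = -49.86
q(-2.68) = 43.18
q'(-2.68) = -49.86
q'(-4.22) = -130.08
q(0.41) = 1.66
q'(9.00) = -664.40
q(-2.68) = 43.18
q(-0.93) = 2.86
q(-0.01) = 1.99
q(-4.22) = 176.92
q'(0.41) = -2.22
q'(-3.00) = -63.44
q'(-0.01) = 0.18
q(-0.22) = 1.92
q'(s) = -7.92*s^2 - 2.56*s + 0.16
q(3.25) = -101.64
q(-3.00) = 61.27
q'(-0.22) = 0.34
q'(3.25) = -91.82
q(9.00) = -2024.81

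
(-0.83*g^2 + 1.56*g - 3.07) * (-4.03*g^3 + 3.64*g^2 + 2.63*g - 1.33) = 3.3449*g^5 - 9.308*g^4 + 15.8676*g^3 - 5.9681*g^2 - 10.1489*g + 4.0831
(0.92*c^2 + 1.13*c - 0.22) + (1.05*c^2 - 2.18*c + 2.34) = 1.97*c^2 - 1.05*c + 2.12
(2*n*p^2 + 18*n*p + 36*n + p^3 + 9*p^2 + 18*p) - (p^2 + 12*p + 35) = 2*n*p^2 + 18*n*p + 36*n + p^3 + 8*p^2 + 6*p - 35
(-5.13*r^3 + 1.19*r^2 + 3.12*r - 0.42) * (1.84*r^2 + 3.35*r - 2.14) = -9.4392*r^5 - 14.9959*r^4 + 20.7055*r^3 + 7.1326*r^2 - 8.0838*r + 0.8988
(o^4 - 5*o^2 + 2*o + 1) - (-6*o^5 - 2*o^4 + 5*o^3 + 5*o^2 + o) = 6*o^5 + 3*o^4 - 5*o^3 - 10*o^2 + o + 1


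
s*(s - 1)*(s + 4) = s^3 + 3*s^2 - 4*s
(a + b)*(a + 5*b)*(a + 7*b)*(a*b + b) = a^4*b + 13*a^3*b^2 + a^3*b + 47*a^2*b^3 + 13*a^2*b^2 + 35*a*b^4 + 47*a*b^3 + 35*b^4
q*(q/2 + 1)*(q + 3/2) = q^3/2 + 7*q^2/4 + 3*q/2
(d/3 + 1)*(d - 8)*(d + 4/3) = d^3/3 - 11*d^2/9 - 92*d/9 - 32/3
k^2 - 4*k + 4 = (k - 2)^2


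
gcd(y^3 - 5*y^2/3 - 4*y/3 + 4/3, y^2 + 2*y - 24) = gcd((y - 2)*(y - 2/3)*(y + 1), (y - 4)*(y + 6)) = 1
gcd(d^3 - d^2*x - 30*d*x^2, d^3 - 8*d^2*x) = d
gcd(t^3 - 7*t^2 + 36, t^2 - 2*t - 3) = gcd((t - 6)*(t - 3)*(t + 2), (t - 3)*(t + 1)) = t - 3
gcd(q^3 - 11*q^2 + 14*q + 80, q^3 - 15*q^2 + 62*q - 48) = q - 8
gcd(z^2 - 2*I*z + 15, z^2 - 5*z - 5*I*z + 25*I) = z - 5*I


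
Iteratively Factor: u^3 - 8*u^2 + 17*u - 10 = (u - 5)*(u^2 - 3*u + 2) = (u - 5)*(u - 2)*(u - 1)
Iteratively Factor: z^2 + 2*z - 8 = (z - 2)*(z + 4)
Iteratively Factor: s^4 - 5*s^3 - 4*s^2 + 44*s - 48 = (s - 2)*(s^3 - 3*s^2 - 10*s + 24) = (s - 2)*(s + 3)*(s^2 - 6*s + 8) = (s - 4)*(s - 2)*(s + 3)*(s - 2)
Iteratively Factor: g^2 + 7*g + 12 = (g + 3)*(g + 4)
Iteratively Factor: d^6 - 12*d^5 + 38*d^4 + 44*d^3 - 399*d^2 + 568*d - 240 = (d - 1)*(d^5 - 11*d^4 + 27*d^3 + 71*d^2 - 328*d + 240) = (d - 1)^2*(d^4 - 10*d^3 + 17*d^2 + 88*d - 240) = (d - 5)*(d - 1)^2*(d^3 - 5*d^2 - 8*d + 48) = (d - 5)*(d - 4)*(d - 1)^2*(d^2 - d - 12) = (d - 5)*(d - 4)*(d - 1)^2*(d + 3)*(d - 4)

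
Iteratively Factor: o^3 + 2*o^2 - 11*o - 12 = (o - 3)*(o^2 + 5*o + 4) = (o - 3)*(o + 4)*(o + 1)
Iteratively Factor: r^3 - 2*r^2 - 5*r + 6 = (r - 1)*(r^2 - r - 6) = (r - 1)*(r + 2)*(r - 3)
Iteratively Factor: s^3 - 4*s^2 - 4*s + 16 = (s - 2)*(s^2 - 2*s - 8) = (s - 4)*(s - 2)*(s + 2)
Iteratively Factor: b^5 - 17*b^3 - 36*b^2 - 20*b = (b + 2)*(b^4 - 2*b^3 - 13*b^2 - 10*b) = (b + 2)^2*(b^3 - 4*b^2 - 5*b) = (b + 1)*(b + 2)^2*(b^2 - 5*b) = b*(b + 1)*(b + 2)^2*(b - 5)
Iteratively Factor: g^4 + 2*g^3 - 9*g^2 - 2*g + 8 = (g - 1)*(g^3 + 3*g^2 - 6*g - 8) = (g - 1)*(g + 1)*(g^2 + 2*g - 8) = (g - 1)*(g + 1)*(g + 4)*(g - 2)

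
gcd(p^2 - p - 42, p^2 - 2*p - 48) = p + 6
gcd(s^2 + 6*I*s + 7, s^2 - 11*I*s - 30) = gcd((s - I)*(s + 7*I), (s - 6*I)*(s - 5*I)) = 1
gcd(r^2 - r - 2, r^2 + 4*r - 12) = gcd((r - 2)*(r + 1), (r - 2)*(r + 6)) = r - 2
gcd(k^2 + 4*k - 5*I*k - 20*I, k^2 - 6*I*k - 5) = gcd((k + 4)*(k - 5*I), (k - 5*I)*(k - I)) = k - 5*I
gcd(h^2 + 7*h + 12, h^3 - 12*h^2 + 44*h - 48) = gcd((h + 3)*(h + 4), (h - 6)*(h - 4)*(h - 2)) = 1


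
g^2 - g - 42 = (g - 7)*(g + 6)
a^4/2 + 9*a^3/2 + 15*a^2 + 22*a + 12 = (a/2 + 1)*(a + 2)^2*(a + 3)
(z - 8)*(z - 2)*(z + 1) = z^3 - 9*z^2 + 6*z + 16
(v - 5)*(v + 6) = v^2 + v - 30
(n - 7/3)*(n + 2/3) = n^2 - 5*n/3 - 14/9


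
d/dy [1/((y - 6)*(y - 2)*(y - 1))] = (-(y - 6)*(y - 2) - (y - 6)*(y - 1) - (y - 2)*(y - 1))/((y - 6)^2*(y - 2)^2*(y - 1)^2)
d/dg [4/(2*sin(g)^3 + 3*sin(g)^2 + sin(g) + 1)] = 4*(-6*sin(g) + 3*cos(2*g) - 4)*cos(g)/(2*sin(g)^3 + 3*sin(g)^2 + sin(g) + 1)^2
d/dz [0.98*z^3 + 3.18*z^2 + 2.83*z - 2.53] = 2.94*z^2 + 6.36*z + 2.83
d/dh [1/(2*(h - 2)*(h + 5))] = (-h - 3/2)/(h^4 + 6*h^3 - 11*h^2 - 60*h + 100)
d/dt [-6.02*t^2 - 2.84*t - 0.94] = -12.04*t - 2.84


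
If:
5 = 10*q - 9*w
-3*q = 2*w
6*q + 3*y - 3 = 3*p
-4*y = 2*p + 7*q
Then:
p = -89/141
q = 10/47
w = -15/47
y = -8/141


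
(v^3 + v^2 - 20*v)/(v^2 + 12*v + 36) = v*(v^2 + v - 20)/(v^2 + 12*v + 36)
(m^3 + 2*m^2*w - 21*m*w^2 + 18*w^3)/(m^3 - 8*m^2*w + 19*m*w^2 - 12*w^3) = (-m - 6*w)/(-m + 4*w)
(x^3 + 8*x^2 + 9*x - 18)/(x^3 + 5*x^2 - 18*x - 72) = (x - 1)/(x - 4)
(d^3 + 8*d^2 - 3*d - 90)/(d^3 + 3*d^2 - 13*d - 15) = (d + 6)/(d + 1)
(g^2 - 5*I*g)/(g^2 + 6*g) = (g - 5*I)/(g + 6)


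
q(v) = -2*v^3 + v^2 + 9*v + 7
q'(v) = -6*v^2 + 2*v + 9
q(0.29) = 9.65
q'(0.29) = 9.08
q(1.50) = 16.00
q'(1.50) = -1.50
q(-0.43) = 3.47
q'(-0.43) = 7.03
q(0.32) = 9.92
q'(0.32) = 9.03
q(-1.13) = 0.99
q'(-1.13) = -0.92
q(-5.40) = 302.49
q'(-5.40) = -176.76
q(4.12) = -78.81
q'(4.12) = -84.61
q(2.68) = -0.20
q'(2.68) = -28.73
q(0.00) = 7.00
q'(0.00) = 9.00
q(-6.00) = 421.00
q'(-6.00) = -219.00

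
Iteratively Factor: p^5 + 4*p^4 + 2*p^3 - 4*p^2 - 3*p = (p + 1)*(p^4 + 3*p^3 - p^2 - 3*p) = (p + 1)*(p + 3)*(p^3 - p) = (p + 1)^2*(p + 3)*(p^2 - p) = (p - 1)*(p + 1)^2*(p + 3)*(p)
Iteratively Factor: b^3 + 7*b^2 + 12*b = (b + 3)*(b^2 + 4*b) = b*(b + 3)*(b + 4)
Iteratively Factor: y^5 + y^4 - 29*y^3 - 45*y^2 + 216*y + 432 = (y - 4)*(y^4 + 5*y^3 - 9*y^2 - 81*y - 108) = (y - 4)*(y + 3)*(y^3 + 2*y^2 - 15*y - 36) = (y - 4)*(y + 3)^2*(y^2 - y - 12) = (y - 4)*(y + 3)^3*(y - 4)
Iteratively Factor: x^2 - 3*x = (x)*(x - 3)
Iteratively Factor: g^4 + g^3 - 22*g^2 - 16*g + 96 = (g - 4)*(g^3 + 5*g^2 - 2*g - 24) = (g - 4)*(g + 4)*(g^2 + g - 6) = (g - 4)*(g - 2)*(g + 4)*(g + 3)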